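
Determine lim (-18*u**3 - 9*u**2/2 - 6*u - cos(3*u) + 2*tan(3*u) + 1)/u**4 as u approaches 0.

-27/8

Substitution gives 0/0 (the numerator vanishes to order 4).
Expand each term to order u^4: the coefficient of u^4 in −cos(3u) is -27/8 and in 2·tan(3u) is 0.
Lower-order terms cancel with the polynomial part, so the numerator is (-27/8)·u^4 + o(u^4), and the limit is (-27/8)/(1) = -27/8.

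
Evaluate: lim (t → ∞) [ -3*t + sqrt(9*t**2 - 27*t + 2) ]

An ∞ − ∞ form. Rationalising with the conjugate, the difference becomes (-27t + 2) / (√(9*t^2 - 27*t + 2) + 3t).
For large t the denominator behaves like 2·3t, so the quotient tends to -27/6 = -9/2.

-9/2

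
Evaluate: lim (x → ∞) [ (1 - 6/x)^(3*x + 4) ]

e^(-18)

Let L be the limit and take ln: ln L = lim (3x + 4)·ln(1 - 6/x) = lim (3x + 4)·(-6/x + O(1/x²)) = -18.
Hence L = e^(-18).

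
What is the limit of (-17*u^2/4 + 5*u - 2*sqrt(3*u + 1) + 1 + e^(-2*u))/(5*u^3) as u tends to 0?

Substitution gives 0/0 (the numerator vanishes to order 3).
Expand each term to order u^3: the coefficient of u^3 in e^(-2u) is -4/3 and in -2·√(1 + 3u) is -27/8.
Lower-order terms cancel with the polynomial part, so the numerator is (-113/24)·u^3 + o(u^3), and the limit is (-113/24)/(5) = -113/120.

-113/120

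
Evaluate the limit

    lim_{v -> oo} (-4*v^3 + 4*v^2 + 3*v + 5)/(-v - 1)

The numerator has higher degree (3 > 1); the quotient behaves like (-4/(-1))·v^2 for large |v|.
As v → +∞ this diverges to ∞.

∞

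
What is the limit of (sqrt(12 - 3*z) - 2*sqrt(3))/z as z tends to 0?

-√(3)/4

A 0/0 form; rationalise with √(12 - 3z) + √12. This collapses the numerator to -3z, leaving -3/(√(12 - 3z) + √12) → -3/(2√12) = -√(3)/4.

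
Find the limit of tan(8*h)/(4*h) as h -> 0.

Substitution gives 0/0.
Since tan(u)/u → 1 as u → 0, tan(8h)/(8h) → 1 and the limit is 8/4 = 2.

2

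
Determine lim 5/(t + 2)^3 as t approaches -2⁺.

As t → -2⁺, (t + 2) → 0⁺, so (t + 2)^3 → 0⁺ and 5/(t + 2)^3 → ∞.

∞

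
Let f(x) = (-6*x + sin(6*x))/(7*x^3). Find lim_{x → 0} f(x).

-36/7

Direct substitution gives 0/0.
Apply L'Hôpital: lim (6*cos(6*x) - 6)/(21*x^2), still 0/0.
Apply L'Hôpital: lim (-36*sin(6*x))/(42*x), still 0/0.
After 3 applications of L'Hôpital's rule the quotient is (-216*cos(6*x))/(42); substituting x = 0 gives -36/7.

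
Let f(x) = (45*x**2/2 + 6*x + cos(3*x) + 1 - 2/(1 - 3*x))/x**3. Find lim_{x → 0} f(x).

-54

Substitution gives 0/0; apply L'Hôpital's rule 3 times.
After differentiating numerator and denominator 3 times the quotient is (27*sin(3*x) - 324/(3*x - 1)^4)/(6); at x = 0 this is -54.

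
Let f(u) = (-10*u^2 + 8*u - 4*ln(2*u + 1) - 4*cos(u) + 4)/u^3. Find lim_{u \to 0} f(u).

Substitution gives 0/0; apply L'Hôpital's rule 3 times.
After differentiating numerator and denominator 3 times the quotient is (-4*sin(u) - 64/(2*u + 1)^3)/(6); at u = 0 this is -32/3.

-32/3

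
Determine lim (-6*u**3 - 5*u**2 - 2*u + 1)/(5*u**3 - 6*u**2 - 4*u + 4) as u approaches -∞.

-6/5

Numerator and denominator both have degree 3.
Dividing every term by u^3, all lower-order terms vanish and the limit is the ratio of leading coefficients, -6/(5) = -6/5.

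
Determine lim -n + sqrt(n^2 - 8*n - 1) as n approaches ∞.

-4

This has the form ∞ − ∞. Multiply and divide by the conjugate √(n^2 - 8*n - 1) + n.
That gives (-8n - 1) / (√(n^2 - 8*n - 1) + n).
Divide numerator and denominator by n: the limit is -8/(2·1) = -4.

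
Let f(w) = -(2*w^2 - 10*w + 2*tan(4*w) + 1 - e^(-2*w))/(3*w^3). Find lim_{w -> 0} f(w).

Substitution gives 0/0 (the numerator vanishes to order 3).
Expand each term to order w^3: the coefficient of w^3 in 2·tan(4w) is 128/3 and in −e^(-2w) is 4/3.
Lower-order terms cancel with the polynomial part, so the numerator is (44)·w^3 + o(w^3), and the limit is (44)/(-3) = -44/3.

-44/3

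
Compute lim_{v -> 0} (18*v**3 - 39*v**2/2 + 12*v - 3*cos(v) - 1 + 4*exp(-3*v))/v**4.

107/8

Substitution gives 0/0 (the numerator vanishes to order 4).
Expand each term to order v^4: the coefficient of v^4 in -3·cos(v) is -1/8 and in 4·e^(-3v) is 27/2.
Lower-order terms cancel with the polynomial part, so the numerator is (107/8)·v^4 + o(v^4), and the limit is (107/8)/(1) = 107/8.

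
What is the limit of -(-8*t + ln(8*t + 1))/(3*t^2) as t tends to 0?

32/3

Direct substitution gives 0/0.
Apply L'Hôpital: lim (-8 + 8/(8*t + 1))/(-6*t), still 0/0.
After 2 applications of L'Hôpital's rule the quotient is (-64/(8*t + 1)^2)/(-6); substituting t = 0 gives 32/3.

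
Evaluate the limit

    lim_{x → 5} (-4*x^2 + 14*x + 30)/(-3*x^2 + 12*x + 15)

13/9

Direct substitution gives 0/0, so factor. Both numerator and denominator have (x - 5) as a factor.
After cancelling, the expression reduces to (-4*x - 6)/(-3*x - 3).
Substituting x = 5 gives 13/9.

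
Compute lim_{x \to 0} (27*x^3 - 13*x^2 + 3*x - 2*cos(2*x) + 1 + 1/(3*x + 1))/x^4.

239/3

Substitution gives 0/0 (the numerator vanishes to order 4).
Expand each term to order x^4: the coefficient of x^4 in -2·cos(2x) is -4/3 and in 1/(1 + 3x) is 81.
Lower-order terms cancel with the polynomial part, so the numerator is (239/3)·x^4 + o(x^4), and the limit is (239/3)/(1) = 239/3.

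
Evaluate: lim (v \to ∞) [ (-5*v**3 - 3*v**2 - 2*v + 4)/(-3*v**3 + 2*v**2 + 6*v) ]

5/3

Numerator and denominator both have degree 3.
Dividing every term by v^3, all lower-order terms vanish and the limit is the ratio of leading coefficients, -5/(-3) = 5/3.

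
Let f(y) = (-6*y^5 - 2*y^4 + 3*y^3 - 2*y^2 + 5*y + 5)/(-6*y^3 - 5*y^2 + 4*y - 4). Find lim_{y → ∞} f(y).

∞

The numerator has higher degree (5 > 3); the quotient behaves like (-6/(-6))·y^2 for large |y|.
As y → +∞ this diverges to ∞.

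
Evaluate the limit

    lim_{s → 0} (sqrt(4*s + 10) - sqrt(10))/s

Substitution gives 0/0. Multiply numerator and denominator by the conjugate √(10 + 4s) + √10.
The numerator becomes (10 + 4s) − 10 = 4s, so the expression simplifies to 4/(√(10 + 4s) + √10).
Letting s → 0 gives 4/(2√10) = √(10)/5.

√(10)/5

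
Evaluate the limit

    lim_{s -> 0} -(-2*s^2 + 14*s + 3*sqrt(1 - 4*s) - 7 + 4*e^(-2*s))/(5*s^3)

52/15

Substitution gives 0/0 (the numerator vanishes to order 3).
Expand each term to order s^3: the coefficient of s^3 in 3·√(1 - 4s) is -12 and in 4·e^(-2s) is -16/3.
Lower-order terms cancel with the polynomial part, so the numerator is (-52/3)·s^3 + o(s^3), and the limit is (-52/3)/(-5) = 52/15.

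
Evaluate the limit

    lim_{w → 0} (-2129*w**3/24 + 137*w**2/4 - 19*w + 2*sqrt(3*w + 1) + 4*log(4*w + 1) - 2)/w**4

Substitution gives 0/0; apply L'Hôpital's rule 4 times.
After differentiating numerator and denominator 4 times the quotient is (-6144/(4*w + 1)^4 - 1215/(8*(3*w + 1)^(7/2)))/(24); at w = 0 this is -16789/64.

-16789/64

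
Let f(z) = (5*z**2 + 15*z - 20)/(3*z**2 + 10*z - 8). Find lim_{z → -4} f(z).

25/14

At z = -4 both the top and bottom vanish — a removable singularity. Factoring out (z + 4) from each leaves (5*z - 5)/(3*z - 2), which at z = -4 equals 25/14.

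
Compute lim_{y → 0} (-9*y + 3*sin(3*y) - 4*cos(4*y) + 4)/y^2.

32

Substitution gives 0/0; apply L'Hôpital's rule 2 times.
After differentiating numerator and denominator 2 times the quotient is (-27*sin(3*y) + 64*cos(4*y))/(2); at y = 0 this is 32.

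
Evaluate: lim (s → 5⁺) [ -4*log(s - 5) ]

∞

As s → 5⁺, s - 5 → 0⁺ and ln(s - 5) → −∞.
Multiplying by -4 gives ∞.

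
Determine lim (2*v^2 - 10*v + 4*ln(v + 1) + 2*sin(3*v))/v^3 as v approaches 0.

Substitution gives 0/0; apply L'Hôpital's rule 3 times.
After differentiating numerator and denominator 3 times the quotient is (-54*cos(3*v) + 8/(v + 1)^3)/(6); at v = 0 this is -23/3.

-23/3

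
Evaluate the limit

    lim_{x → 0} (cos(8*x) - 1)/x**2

Direct substitution gives 0/0.
Apply L'Hôpital: lim (-8*sin(8*x))/(2*x), still 0/0.
After 2 applications of L'Hôpital's rule the quotient is (-64*cos(8*x))/(2); substituting x = 0 gives -32.

-32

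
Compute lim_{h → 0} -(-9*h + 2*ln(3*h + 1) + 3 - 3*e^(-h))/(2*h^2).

21/4

Substitution gives 0/0 (the numerator vanishes to order 2).
Expand each term to order h^2: the coefficient of h^2 in 2·ln(1 + 3h) is -9 and in -3·e^(-h) is -3/2.
Lower-order terms cancel with the polynomial part, so the numerator is (-21/2)·h^2 + o(h^2), and the limit is (-21/2)/(-2) = 21/4.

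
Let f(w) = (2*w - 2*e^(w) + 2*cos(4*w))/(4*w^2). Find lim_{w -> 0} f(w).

-17/4

Substitution gives 0/0 (the numerator vanishes to order 2).
Expand each term to order w^2: the coefficient of w^2 in -2·e^(w) is -1 and in 2·cos(4w) is -16.
Lower-order terms cancel with the polynomial part, so the numerator is (-17)·w^2 + o(w^2), and the limit is (-17)/(4) = -17/4.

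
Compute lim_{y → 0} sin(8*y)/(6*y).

Substitution gives 0/0.
Write it as (8/6)·sin(8y)/(8y); since sin(u)/u → 1, the limit is 4/3.

4/3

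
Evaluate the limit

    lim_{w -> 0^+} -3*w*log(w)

0

This is a 0·(−∞) form. Rewrite as -3·ln(w) / w^(−1) and apply L'Hôpital:
the derivative quotient is -3·(1/w) / (−1·w^(−2)) = (3/1)·w^1 → 0.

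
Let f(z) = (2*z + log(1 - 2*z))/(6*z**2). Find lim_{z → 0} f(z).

-1/3

Direct substitution gives 0/0.
Apply L'Hôpital: lim (2 - 2/(1 - 2*z))/(12*z), still 0/0.
After 2 applications of L'Hôpital's rule the quotient is (-4/(1 - 2*z)^2)/(12); substituting z = 0 gives -1/3.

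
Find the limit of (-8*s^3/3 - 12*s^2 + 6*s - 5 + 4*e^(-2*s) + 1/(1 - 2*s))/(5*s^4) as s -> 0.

Substitution gives 0/0 (the numerator vanishes to order 4).
Expand each term to order s^4: the coefficient of s^4 in 4·e^(-2s) is 8/3 and in 1/(1 - 2s) is 16.
Lower-order terms cancel with the polynomial part, so the numerator is (56/3)·s^4 + o(s^4), and the limit is (56/3)/(5) = 56/15.

56/15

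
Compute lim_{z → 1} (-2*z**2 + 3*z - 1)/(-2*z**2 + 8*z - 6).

-1/4

At z = 1 both the top and bottom vanish — a removable singularity. Factoring out (z - 1) from each leaves (1 - 2*z)/(6 - 2*z), which at z = 1 equals -1/4.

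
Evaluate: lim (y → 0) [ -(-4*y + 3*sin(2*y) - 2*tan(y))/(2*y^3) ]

7/3

Substitution gives 0/0; apply L'Hôpital's rule 3 times.
After differentiating numerator and denominator 3 times the quotient is (-24*cos(2*y) - 12*tan(y)^4 - 16*tan(y)^2 - 4)/(-12); at y = 0 this is 7/3.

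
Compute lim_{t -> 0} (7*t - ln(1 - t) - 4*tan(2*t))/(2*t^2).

1/4

Substitution gives 0/0 (the numerator vanishes to order 2).
Expand each term to order t^2: the coefficient of t^2 in −ln(1 - t) is 1/2 and in -4·tan(2t) is 0.
Lower-order terms cancel with the polynomial part, so the numerator is (1/2)·t^2 + o(t^2), and the limit is (1/2)/(2) = 1/4.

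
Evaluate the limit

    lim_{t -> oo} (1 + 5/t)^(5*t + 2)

Write it as [(1 + 5/t)^t]^(5) · (1 + 5/t)^(2). The bracketed term tends to e^(5) and the second factor to 1, so the limit is e^(25).

e^(25)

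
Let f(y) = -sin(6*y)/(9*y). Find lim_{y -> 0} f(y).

Substitution gives 0/0.
Write it as (6/(-9))·sin(6y)/(6y); since sin(u)/u → 1, the limit is -2/3.

-2/3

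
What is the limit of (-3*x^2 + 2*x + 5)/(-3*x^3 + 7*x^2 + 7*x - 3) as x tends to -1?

Direct substitution gives 0/0, so factor. Both numerator and denominator have (x + 1) as a factor.
After cancelling, the expression reduces to (5 - 3*x)/(-3*x^2 + 10*x - 3).
Substituting x = -1 gives -1/2.

-1/2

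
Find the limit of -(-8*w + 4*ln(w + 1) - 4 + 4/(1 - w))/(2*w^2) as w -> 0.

-1

Substitution gives 0/0; apply L'Hôpital's rule 2 times.
After differentiating numerator and denominator 2 times the quotient is (-4/(w + 1)^2 - 8/(w - 1)^3)/(-4); at w = 0 this is -1.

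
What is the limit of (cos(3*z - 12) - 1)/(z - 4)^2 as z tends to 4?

Direct substitution gives 0/0.
Apply L'Hôpital: lim (-3*sin(3*z - 12))/(2*z - 8), still 0/0.
After 2 applications of L'Hôpital's rule the quotient is (-9*cos(3*z - 12))/(2); substituting z = 4 gives -9/2.

-9/2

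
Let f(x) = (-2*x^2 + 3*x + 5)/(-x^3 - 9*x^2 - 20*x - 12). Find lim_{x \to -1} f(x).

-7/5

Direct substitution gives 0/0, so factor. Both numerator and denominator have (x + 1) as a factor.
After cancelling, the expression reduces to (5 - 2*x)/(-x^2 - 8*x - 12).
Substituting x = -1 gives -7/5.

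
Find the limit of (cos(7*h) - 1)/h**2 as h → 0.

-49/2

Direct substitution gives 0/0.
Apply L'Hôpital: lim (-7*sin(7*h))/(2*h), still 0/0.
After 2 applications of L'Hôpital's rule the quotient is (-49*cos(7*h))/(2); substituting h = 0 gives -49/2.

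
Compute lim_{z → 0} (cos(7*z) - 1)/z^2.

-49/2

Direct substitution gives 0/0.
Apply L'Hôpital: lim (-7*sin(7*z))/(2*z), still 0/0.
After 2 applications of L'Hôpital's rule the quotient is (-49*cos(7*z))/(2); substituting z = 0 gives -49/2.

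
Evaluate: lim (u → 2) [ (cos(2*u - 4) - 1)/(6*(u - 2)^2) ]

-1/3

Direct substitution gives 0/0.
Apply L'Hôpital: lim (-2*sin(2*u - 4))/(12*u - 24), still 0/0.
After 2 applications of L'Hôpital's rule the quotient is (-4*cos(2*u - 4))/(12); substituting u = 2 gives -1/3.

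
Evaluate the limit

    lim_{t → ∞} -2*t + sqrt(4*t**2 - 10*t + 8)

-5/2

This has the form ∞ − ∞. Multiply and divide by the conjugate √(4*t^2 - 10*t + 8) + 2t.
That gives (-10t + 8) / (√(4*t^2 - 10*t + 8) + 2t).
Divide numerator and denominator by t: the limit is -10/(2·2) = -5/2.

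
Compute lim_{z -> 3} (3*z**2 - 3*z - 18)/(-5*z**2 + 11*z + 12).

-15/19

At z = 3 both the top and bottom vanish — a removable singularity. Factoring out (z - 3) from each leaves (3*z + 6)/(-5*z - 4), which at z = 3 equals -15/19.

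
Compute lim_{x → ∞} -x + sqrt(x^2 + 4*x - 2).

2

An ∞ − ∞ form. Rationalising with the conjugate, the difference becomes (4x - 2) / (√(x^2 + 4*x - 2) + x).
For large x the denominator behaves like 2·x, so the quotient tends to 4/2 = 2.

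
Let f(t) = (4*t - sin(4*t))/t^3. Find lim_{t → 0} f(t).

32/3

Direct substitution gives 0/0.
Apply L'Hôpital: lim (4 - 4*cos(4*t))/(3*t^2), still 0/0.
Apply L'Hôpital: lim (16*sin(4*t))/(6*t), still 0/0.
After 3 applications of L'Hôpital's rule the quotient is (64*cos(4*t))/(6); substituting t = 0 gives 32/3.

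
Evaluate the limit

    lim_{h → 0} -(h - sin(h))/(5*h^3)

-1/30

Direct substitution gives 0/0.
Apply L'Hôpital: lim (1 - cos(h))/(-15*h^2), still 0/0.
Apply L'Hôpital: lim (sin(h))/(-30*h), still 0/0.
After 3 applications of L'Hôpital's rule the quotient is (cos(h))/(-30); substituting h = 0 gives -1/30.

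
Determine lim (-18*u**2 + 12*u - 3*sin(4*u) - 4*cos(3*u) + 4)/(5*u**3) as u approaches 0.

32/5

Substitution gives 0/0; apply L'Hôpital's rule 3 times.
After differentiating numerator and denominator 3 times the quotient is (-108*sin(3*u) + 192*cos(4*u))/(30); at u = 0 this is 32/5.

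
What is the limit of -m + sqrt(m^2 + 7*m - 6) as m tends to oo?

7/2

This has the form ∞ − ∞. Multiply and divide by the conjugate √(m^2 + 7*m - 6) + m.
That gives (7m - 6) / (√(m^2 + 7*m - 6) + m).
Divide numerator and denominator by m: the limit is 7/(2·1) = 7/2.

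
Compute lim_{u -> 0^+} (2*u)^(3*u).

Base → 0⁺ and exponent → 0⁺: a 0^0 form.
Take logs: 3u·ln(2u). This is 0·(−∞); rewriting as ln(2u)/(1/(3u)) and applying L'Hôpital gives 0.
Hence the limit is e^0 = 1.

1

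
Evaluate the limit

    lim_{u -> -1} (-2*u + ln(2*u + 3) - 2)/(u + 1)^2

-2

Direct substitution gives 0/0.
Apply L'Hôpital: lim (-2 + 2/(2*u + 3))/(2*u + 2), still 0/0.
After 2 applications of L'Hôpital's rule the quotient is (-4/(2*u + 3)^2)/(2); substituting u = -1 gives -2.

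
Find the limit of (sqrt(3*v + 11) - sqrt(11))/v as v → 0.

3*√(11)/22

A 0/0 form; rationalise with √(11 + 3v) + √11. This collapses the numerator to 3v, leaving 3/(√(11 + 3v) + √11) → 3/(2√11) = 3*√(11)/22.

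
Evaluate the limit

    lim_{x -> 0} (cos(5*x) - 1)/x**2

-25/2

Direct substitution gives 0/0.
Apply L'Hôpital: lim (-5*sin(5*x))/(2*x), still 0/0.
After 2 applications of L'Hôpital's rule the quotient is (-25*cos(5*x))/(2); substituting x = 0 gives -25/2.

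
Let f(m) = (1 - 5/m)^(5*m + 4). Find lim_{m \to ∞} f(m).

e^(-25)

Write it as [(1 - 5/m)^m]^(5) · (1 - 5/m)^(4). The bracketed term tends to e^(-5) and the second factor to 1, so the limit is e^(-25).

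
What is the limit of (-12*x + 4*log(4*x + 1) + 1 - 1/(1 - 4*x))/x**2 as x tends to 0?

Substitution gives 0/0 (the numerator vanishes to order 2).
Expand each term to order x^2: the coefficient of x^2 in −1/(1 - 4x) is -16 and in 4·ln(1 + 4x) is -32.
Lower-order terms cancel with the polynomial part, so the numerator is (-48)·x^2 + o(x^2), and the limit is (-48)/(1) = -48.

-48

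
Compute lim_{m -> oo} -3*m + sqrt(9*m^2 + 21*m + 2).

An ∞ − ∞ form. Rationalising with the conjugate, the difference becomes (21m + 2) / (√(9*m^2 + 21*m + 2) + 3m).
For large m the denominator behaves like 2·3m, so the quotient tends to 21/6 = 7/2.

7/2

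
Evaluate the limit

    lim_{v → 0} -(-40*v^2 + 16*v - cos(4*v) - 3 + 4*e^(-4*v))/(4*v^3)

32/3

Substitution gives 0/0 (the numerator vanishes to order 3).
Expand each term to order v^3: the coefficient of v^3 in −cos(4v) is 0 and in 4·e^(-4v) is -128/3.
Lower-order terms cancel with the polynomial part, so the numerator is (-128/3)·v^3 + o(v^3), and the limit is (-128/3)/(-4) = 32/3.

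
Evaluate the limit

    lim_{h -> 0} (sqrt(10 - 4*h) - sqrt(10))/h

-√(10)/5

A 0/0 form; rationalise with √(10 - 4h) + √10. This collapses the numerator to -4h, leaving -4/(√(10 - 4h) + √10) → -4/(2√10) = -√(10)/5.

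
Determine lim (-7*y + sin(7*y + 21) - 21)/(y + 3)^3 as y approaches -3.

-343/6

Direct substitution gives 0/0.
Apply L'Hôpital: lim (7*cos(7*y + 21) - 7)/(3*(y + 3)^2), still 0/0.
Apply L'Hôpital: lim (-49*sin(7*y + 21))/(6*y + 18), still 0/0.
After 3 applications of L'Hôpital's rule the quotient is (-343*cos(7*y + 21))/(6); substituting y = -3 gives -343/6.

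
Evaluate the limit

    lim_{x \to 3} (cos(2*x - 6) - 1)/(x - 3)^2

-2

Direct substitution gives 0/0.
Apply L'Hôpital: lim (-2*sin(2*x - 6))/(2*x - 6), still 0/0.
After 2 applications of L'Hôpital's rule the quotient is (-4*cos(2*x - 6))/(2); substituting x = 3 gives -2.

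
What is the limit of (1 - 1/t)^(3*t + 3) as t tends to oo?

e^(-3)

Write it as [(1 - 1/t)^t]^(3) · (1 - 1/t)^(3). The bracketed term tends to e^(-1) and the second factor to 1, so the limit is e^(-3).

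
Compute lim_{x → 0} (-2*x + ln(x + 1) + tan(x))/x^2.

-1/2

Substitution gives 0/0; apply L'Hôpital's rule 2 times.
After differentiating numerator and denominator 2 times the quotient is (2*tan(x)/cos(x)^2 - 1/(x + 1)^2)/(2); at x = 0 this is -1/2.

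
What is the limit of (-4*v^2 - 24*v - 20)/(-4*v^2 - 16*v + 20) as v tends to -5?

2/3

Since v = -5 makes numerator and denominator zero, (v + 5) divides both.
Cancelling it gives (-4*v - 4)/(4 - 4*v); now plug in v = -5 to get 2/3.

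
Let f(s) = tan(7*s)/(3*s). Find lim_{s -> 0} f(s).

7/3

Substitution gives 0/0.
Since tan(u)/u → 1 as u → 0, tan(7s)/(7s) → 1 and the limit is 7/3.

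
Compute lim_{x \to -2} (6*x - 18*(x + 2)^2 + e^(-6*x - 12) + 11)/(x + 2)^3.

-36

Direct substitution gives 0/0.
Apply L'Hôpital: lim (-36*x - 6*e^(-6*x - 12) - 66)/(3*(x + 2)^2), still 0/0.
Apply L'Hôpital: lim (36*e^(-6*x - 12) - 36)/(6*x + 12), still 0/0.
After 3 applications of L'Hôpital's rule the quotient is (-216*e^(-6*x - 12))/(6); substituting x = -2 gives -36.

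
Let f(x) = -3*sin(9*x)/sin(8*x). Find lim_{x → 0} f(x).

Substitution gives 0/0.
Divide numerator and denominator by x: sin(9x)/x → 9 and sin(8x)/x → 8, so the limit is -3·9/8 = -27/8.

-27/8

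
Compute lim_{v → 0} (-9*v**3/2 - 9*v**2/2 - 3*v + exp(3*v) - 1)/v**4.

27/8

Direct substitution gives 0/0.
Apply L'Hôpital: lim (-27*v^2/2 - 9*v + 3*e^(3*v) - 3)/(4*v^3), still 0/0.
Apply L'Hôpital: lim (-27*v + 9*e^(3*v) - 9)/(12*v^2), still 0/0.
Apply L'Hôpital: lim (27*e^(3*v) - 27)/(24*v), still 0/0.
After 4 applications of L'Hôpital's rule the quotient is (81*e^(3*v))/(24); substituting v = 0 gives 27/8.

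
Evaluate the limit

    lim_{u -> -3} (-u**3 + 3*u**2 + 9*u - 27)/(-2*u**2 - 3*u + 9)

-4

Direct substitution gives 0/0, so factor. Both numerator and denominator have (u + 3) as a factor.
After cancelling, the expression reduces to (-u^2 + 6*u - 9)/(3 - 2*u).
Substituting u = -3 gives -4.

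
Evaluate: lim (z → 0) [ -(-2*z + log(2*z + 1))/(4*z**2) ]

1/2

Direct substitution gives 0/0.
Apply L'Hôpital: lim (-2 + 2/(2*z + 1))/(-8*z), still 0/0.
After 2 applications of L'Hôpital's rule the quotient is (-4/(2*z + 1)^2)/(-8); substituting z = 0 gives 1/2.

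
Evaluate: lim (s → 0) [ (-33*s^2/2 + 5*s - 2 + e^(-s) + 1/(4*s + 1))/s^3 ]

Substitution gives 0/0; apply L'Hôpital's rule 3 times.
After differentiating numerator and denominator 3 times the quotient is (-e^(-s) - 384/(4*s + 1)^4)/(6); at s = 0 this is -385/6.

-385/6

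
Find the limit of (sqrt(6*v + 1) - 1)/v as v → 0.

A 0/0 form; rationalise with √(1 + 6v) + √1. This collapses the numerator to 6v, leaving 6/(√(1 + 6v) + √1) → 6/(2√1) = 3.

3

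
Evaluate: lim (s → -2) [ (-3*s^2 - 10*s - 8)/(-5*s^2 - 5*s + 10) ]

2/15

Since s = -2 makes numerator and denominator zero, (s + 2) divides both.
Cancelling it gives (-3*s - 4)/(5 - 5*s); now plug in s = -2 to get 2/15.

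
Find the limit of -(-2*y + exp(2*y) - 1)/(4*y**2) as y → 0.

-1/2

Direct substitution gives 0/0.
Apply L'Hôpital: lim (2*e^(2*y) - 2)/(-8*y), still 0/0.
After 2 applications of L'Hôpital's rule the quotient is (4*e^(2*y))/(-8); substituting y = 0 gives -1/2.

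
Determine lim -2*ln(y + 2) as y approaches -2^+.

∞

As y → -2⁺, y + 2 → 0⁺ and ln(y + 2) → −∞.
Multiplying by -2 gives ∞.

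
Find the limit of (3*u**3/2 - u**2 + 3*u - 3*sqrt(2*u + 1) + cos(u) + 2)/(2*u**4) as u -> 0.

23/24

Substitution gives 0/0 (the numerator vanishes to order 4).
Expand each term to order u^4: the coefficient of u^4 in cos(u) is 1/24 and in -3·√(1 + 2u) is 15/8.
Lower-order terms cancel with the polynomial part, so the numerator is (23/12)·u^4 + o(u^4), and the limit is (23/12)/(2) = 23/24.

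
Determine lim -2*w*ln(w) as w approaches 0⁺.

This is a 0·(−∞) form. Rewrite as -2·ln(w) / w^(−1) and apply L'Hôpital:
the derivative quotient is -2·(1/w) / (−1·w^(−2)) = (2/1)·w^1 → 0.

0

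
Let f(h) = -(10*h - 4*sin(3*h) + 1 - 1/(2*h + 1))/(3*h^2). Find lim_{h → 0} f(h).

Substitution gives 0/0; apply L'Hôpital's rule 2 times.
After differentiating numerator and denominator 2 times the quotient is (36*sin(3*h) - 8/(2*h + 1)^3)/(-6); at h = 0 this is 4/3.

4/3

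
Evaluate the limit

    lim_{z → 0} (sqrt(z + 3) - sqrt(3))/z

√(3)/6

A 0/0 form; rationalise with √(3 + z) + √3. This collapses the numerator to z, leaving 1/(√(3 + z) + √3) → 1/(2√3) = √(3)/6.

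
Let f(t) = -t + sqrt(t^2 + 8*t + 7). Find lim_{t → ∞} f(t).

An ∞ − ∞ form. Rationalising with the conjugate, the difference becomes (8t + 7) / (√(t^2 + 8*t + 7) + t).
For large t the denominator behaves like 2·t, so the quotient tends to 8/2 = 4.

4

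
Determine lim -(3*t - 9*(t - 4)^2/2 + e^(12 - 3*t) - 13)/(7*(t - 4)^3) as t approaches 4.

Direct substitution gives 0/0.
Apply L'Hôpital: lim (-9*t - 3*e^(12 - 3*t) + 39)/(-21*(t - 4)^2), still 0/0.
Apply L'Hôpital: lim (9*e^(12 - 3*t) - 9)/(168 - 42*t), still 0/0.
After 3 applications of L'Hôpital's rule the quotient is (-27*e^(12 - 3*t))/(-42); substituting t = 4 gives 9/14.

9/14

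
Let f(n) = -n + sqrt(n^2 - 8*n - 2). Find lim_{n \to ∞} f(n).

This has the form ∞ − ∞. Multiply and divide by the conjugate √(n^2 - 8*n - 2) + n.
That gives (-8n - 2) / (√(n^2 - 8*n - 2) + n).
Divide numerator and denominator by n: the limit is -8/(2·1) = -4.

-4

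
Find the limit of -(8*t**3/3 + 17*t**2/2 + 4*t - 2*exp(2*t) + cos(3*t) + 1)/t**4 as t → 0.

-49/24

Substitution gives 0/0; apply L'Hôpital's rule 4 times.
After differentiating numerator and denominator 4 times the quotient is (-32*e^(2*t) + 81*cos(3*t))/(-24); at t = 0 this is -49/24.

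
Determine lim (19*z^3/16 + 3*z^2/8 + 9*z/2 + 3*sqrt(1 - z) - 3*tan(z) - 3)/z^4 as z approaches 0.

Substitution gives 0/0 (the numerator vanishes to order 4).
Expand each term to order z^4: the coefficient of z^4 in -3·tan(z) is 0 and in 3·√(1 - z) is -15/128.
Lower-order terms cancel with the polynomial part, so the numerator is (-15/128)·z^4 + o(z^4), and the limit is (-15/128)/(1) = -15/128.

-15/128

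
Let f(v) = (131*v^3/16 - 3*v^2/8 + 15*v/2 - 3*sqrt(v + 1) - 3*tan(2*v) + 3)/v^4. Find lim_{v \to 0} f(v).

15/128

Substitution gives 0/0; apply L'Hôpital's rule 4 times.
After differentiating numerator and denominator 4 times the quotient is (-384*tan(2*v)^3/cos(2*v)^2 - 768*tan(2*v)/cos(2*v)^4 + 45/(16*(v + 1)^(7/2)))/(24); at v = 0 this is 15/128.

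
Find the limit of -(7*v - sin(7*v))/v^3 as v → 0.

-343/6

Direct substitution gives 0/0.
Apply L'Hôpital: lim (7 - 7*cos(7*v))/(-3*v^2), still 0/0.
Apply L'Hôpital: lim (49*sin(7*v))/(-6*v), still 0/0.
After 3 applications of L'Hôpital's rule the quotient is (343*cos(7*v))/(-6); substituting v = 0 gives -343/6.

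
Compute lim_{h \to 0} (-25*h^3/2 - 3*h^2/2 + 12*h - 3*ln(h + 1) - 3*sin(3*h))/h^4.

Substitution gives 0/0 (the numerator vanishes to order 4).
Expand each term to order h^4: the coefficient of h^4 in -3·ln(1 + h) is 3/4 and in -3·sin(3h) is 0.
Lower-order terms cancel with the polynomial part, so the numerator is (3/4)·h^4 + o(h^4), and the limit is (3/4)/(1) = 3/4.

3/4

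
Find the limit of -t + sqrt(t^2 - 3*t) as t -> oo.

-3/2

This has the form ∞ − ∞. Multiply and divide by the conjugate √(t^2 - 3*t) + t.
That gives (-3t) / (√(t^2 - 3*t) + t).
Divide numerator and denominator by t: the limit is -3/(2·1) = -3/2.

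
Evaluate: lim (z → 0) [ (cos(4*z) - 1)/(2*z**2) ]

-4

Direct substitution gives 0/0.
Apply L'Hôpital: lim (-4*sin(4*z))/(4*z), still 0/0.
After 2 applications of L'Hôpital's rule the quotient is (-16*cos(4*z))/(4); substituting z = 0 gives -4.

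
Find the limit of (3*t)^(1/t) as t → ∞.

Base → ∞ and exponent → 0: an ∞^0 form.
Take logs: (1/t)·ln(3·t^1) = (ln 3 + 1·ln t)/t → 0.
So the limit is e^0 = 1.

1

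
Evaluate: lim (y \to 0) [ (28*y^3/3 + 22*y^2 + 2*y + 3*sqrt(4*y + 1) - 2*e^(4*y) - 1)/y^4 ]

-154/3

Substitution gives 0/0 (the numerator vanishes to order 4).
Expand each term to order y^4: the coefficient of y^4 in -2·e^(4y) is -64/3 and in 3·√(1 + 4y) is -30.
Lower-order terms cancel with the polynomial part, so the numerator is (-154/3)·y^4 + o(y^4), and the limit is (-154/3)/(1) = -154/3.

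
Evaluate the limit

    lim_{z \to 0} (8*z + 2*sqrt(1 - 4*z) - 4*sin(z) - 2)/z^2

Substitution gives 0/0 (the numerator vanishes to order 2).
Expand each term to order z^2: the coefficient of z^2 in -4·sin(z) is 0 and in 2·√(1 - 4z) is -4.
Lower-order terms cancel with the polynomial part, so the numerator is (-4)·z^2 + o(z^2), and the limit is (-4)/(1) = -4.

-4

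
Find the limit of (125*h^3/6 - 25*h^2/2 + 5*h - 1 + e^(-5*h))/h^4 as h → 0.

Direct substitution gives 0/0.
Apply L'Hôpital: lim (125*h^2/2 - 25*h + 5 - 5*e^(-5*h))/(4*h^3), still 0/0.
Apply L'Hôpital: lim (125*h - 25 + 25*e^(-5*h))/(12*h^2), still 0/0.
Apply L'Hôpital: lim (125 - 125*e^(-5*h))/(24*h), still 0/0.
After 4 applications of L'Hôpital's rule the quotient is (625*e^(-5*h))/(24); substituting h = 0 gives 625/24.

625/24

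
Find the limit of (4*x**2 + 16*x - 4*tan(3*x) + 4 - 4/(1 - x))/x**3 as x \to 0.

Substitution gives 0/0 (the numerator vanishes to order 3).
Expand each term to order x^3: the coefficient of x^3 in -4·1/(1 - x) is -4 and in -4·tan(3x) is -36.
Lower-order terms cancel with the polynomial part, so the numerator is (-40)·x^3 + o(x^3), and the limit is (-40)/(1) = -40.

-40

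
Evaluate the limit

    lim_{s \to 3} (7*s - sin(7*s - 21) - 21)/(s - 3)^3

343/6

Direct substitution gives 0/0.
Apply L'Hôpital: lim (7 - 7*cos(7*s - 21))/(3*(s - 3)^2), still 0/0.
Apply L'Hôpital: lim (49*sin(7*s - 21))/(6*s - 18), still 0/0.
After 3 applications of L'Hôpital's rule the quotient is (343*cos(7*s - 21))/(6); substituting s = 3 gives 343/6.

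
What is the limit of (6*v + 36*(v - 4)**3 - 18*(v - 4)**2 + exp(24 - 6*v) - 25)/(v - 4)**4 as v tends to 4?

Direct substitution gives 0/0.
Apply L'Hôpital: lim (-36*v + 108*(v - 4)^2 - 6*e^(24 - 6*v) + 150)/(4*(v - 4)^3), still 0/0.
Apply L'Hôpital: lim (216*v + 36*e^(24 - 6*v) - 900)/(12*(v - 4)^2), still 0/0.
Apply L'Hôpital: lim (216 - 216*e^(24 - 6*v))/(24*v - 96), still 0/0.
After 4 applications of L'Hôpital's rule the quotient is (1296*e^(24 - 6*v))/(24); substituting v = 4 gives 54.

54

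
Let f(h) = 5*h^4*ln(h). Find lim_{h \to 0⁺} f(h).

0

This is a 0·(−∞) form. Rewrite as 5·ln(h) / h^(−4) and apply L'Hôpital:
the derivative quotient is 5·(1/h) / (−4·h^(−5)) = (-5/4)·h^4 → 0.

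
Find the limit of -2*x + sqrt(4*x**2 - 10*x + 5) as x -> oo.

This has the form ∞ − ∞. Multiply and divide by the conjugate √(4*x^2 - 10*x + 5) + 2x.
That gives (-10x + 5) / (√(4*x^2 - 10*x + 5) + 2x).
Divide numerator and denominator by x: the limit is -10/(2·2) = -5/2.

-5/2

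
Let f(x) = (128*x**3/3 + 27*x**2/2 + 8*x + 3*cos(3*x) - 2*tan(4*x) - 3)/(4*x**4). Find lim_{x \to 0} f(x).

Substitution gives 0/0; apply L'Hôpital's rule 4 times.
After differentiating numerator and denominator 4 times the quotient is (243*cos(3*x) - 12288*tan(4*x)^5 - 20480*tan(4*x)^3 - 8192*tan(4*x))/(96); at x = 0 this is 81/32.

81/32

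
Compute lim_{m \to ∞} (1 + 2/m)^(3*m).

Write it as [(1 + 2/m)^m]^(3) · (1 + 2/m)^(0). The bracketed term tends to e^(2) and the second factor to 1, so the limit is e^(6).

e^(6)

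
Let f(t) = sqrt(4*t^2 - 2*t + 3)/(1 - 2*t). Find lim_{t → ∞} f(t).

For large |t|, √(4*t^2 - 2*t + 3) ≈ √4·|t| and the denominator ≈ -2t.
Since t → +∞, |t| = t, giving √4/(-2) = -1.

-1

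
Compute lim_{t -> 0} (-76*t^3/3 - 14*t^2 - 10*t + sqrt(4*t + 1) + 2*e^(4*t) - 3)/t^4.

34/3

Substitution gives 0/0 (the numerator vanishes to order 4).
Expand each term to order t^4: the coefficient of t^4 in 2·e^(4t) is 64/3 and in √(1 + 4t) is -10.
Lower-order terms cancel with the polynomial part, so the numerator is (34/3)·t^4 + o(t^4), and the limit is (34/3)/(1) = 34/3.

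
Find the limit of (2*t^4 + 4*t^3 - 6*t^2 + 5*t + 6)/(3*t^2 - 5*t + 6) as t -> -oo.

The numerator has higher degree (4 > 2); the quotient behaves like (2/(3))·t^2 for large |t|.
As t → −∞ this diverges to ∞.

∞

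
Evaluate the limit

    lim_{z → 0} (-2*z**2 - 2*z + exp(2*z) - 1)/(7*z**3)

Direct substitution gives 0/0.
Apply L'Hôpital: lim (-4*z + 2*e^(2*z) - 2)/(21*z^2), still 0/0.
Apply L'Hôpital: lim (4*e^(2*z) - 4)/(42*z), still 0/0.
After 3 applications of L'Hôpital's rule the quotient is (8*e^(2*z))/(42); substituting z = 0 gives 4/21.

4/21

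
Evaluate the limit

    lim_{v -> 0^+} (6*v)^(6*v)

Base → 0⁺ and exponent → 0⁺: a 0^0 form.
Take logs: 6v·ln(6v). This is 0·(−∞); rewriting as ln(6v)/(1/(6v)) and applying L'Hôpital gives 0.
Hence the limit is e^0 = 1.

1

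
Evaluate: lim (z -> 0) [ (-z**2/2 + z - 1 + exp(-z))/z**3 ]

Direct substitution gives 0/0.
Apply L'Hôpital: lim (-z + 1 - e^(-z))/(3*z^2), still 0/0.
Apply L'Hôpital: lim (-1 + e^(-z))/(6*z), still 0/0.
After 3 applications of L'Hôpital's rule the quotient is (-e^(-z))/(6); substituting z = 0 gives -1/6.

-1/6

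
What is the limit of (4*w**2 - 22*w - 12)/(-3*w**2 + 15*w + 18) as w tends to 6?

-26/21

Since w = 6 makes numerator and denominator zero, (w - 6) divides both.
Cancelling it gives (4*w + 2)/(-3*w - 3); now plug in w = 6 to get -26/21.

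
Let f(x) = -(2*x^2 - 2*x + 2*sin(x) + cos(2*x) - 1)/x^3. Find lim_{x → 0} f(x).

1/3

Substitution gives 0/0; apply L'Hôpital's rule 3 times.
After differentiating numerator and denominator 3 times the quotient is (2*(8*sin(x) - 1)*cos(x))/(-6); at x = 0 this is 1/3.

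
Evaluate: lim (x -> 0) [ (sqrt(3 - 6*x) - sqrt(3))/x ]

A 0/0 form; rationalise with √(3 - 6x) + √3. This collapses the numerator to -6x, leaving -6/(√(3 - 6x) + √3) → -6/(2√3) = -√(3).

-√(3)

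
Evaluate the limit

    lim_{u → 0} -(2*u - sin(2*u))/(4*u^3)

-1/3

Direct substitution gives 0/0.
Apply L'Hôpital: lim (2 - 2*cos(2*u))/(-12*u^2), still 0/0.
Apply L'Hôpital: lim (4*sin(2*u))/(-24*u), still 0/0.
After 3 applications of L'Hôpital's rule the quotient is (8*cos(2*u))/(-24); substituting u = 0 gives -1/3.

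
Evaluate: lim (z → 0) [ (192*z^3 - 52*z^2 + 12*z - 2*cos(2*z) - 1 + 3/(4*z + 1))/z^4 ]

Substitution gives 0/0; apply L'Hôpital's rule 4 times.
After differentiating numerator and denominator 4 times the quotient is (-32*cos(2*z) + 18432/(4*z + 1)^5)/(24); at z = 0 this is 2300/3.

2300/3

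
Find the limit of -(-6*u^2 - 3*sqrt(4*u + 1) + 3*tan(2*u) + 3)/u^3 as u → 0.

Substitution gives 0/0; apply L'Hôpital's rule 3 times.
After differentiating numerator and denominator 3 times the quotient is (144*tan(2*u)^2/cos(2*u)^2 + 48/cos(2*u)^2 - 72/(4*u + 1)^(5/2))/(-6); at u = 0 this is 4.

4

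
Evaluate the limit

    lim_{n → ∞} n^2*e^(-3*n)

0

Write as n^2/e^{3n}, an ∞/∞ form.
Exponential growth dominates any polynomial, so repeated L'Hôpital (or the standard result) gives 0.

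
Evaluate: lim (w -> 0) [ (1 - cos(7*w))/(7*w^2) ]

Substitution gives 0/0.
Use (1 − cos u)/u² → 1/2 with u = 7w: the limit is 7²/(2·7) = 7/2.

7/2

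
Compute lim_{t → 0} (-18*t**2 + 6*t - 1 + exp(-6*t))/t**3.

-36

Direct substitution gives 0/0.
Apply L'Hôpital: lim (-36*t + 6 - 6*e^(-6*t))/(3*t^2), still 0/0.
Apply L'Hôpital: lim (-36 + 36*e^(-6*t))/(6*t), still 0/0.
After 3 applications of L'Hôpital's rule the quotient is (-216*e^(-6*t))/(6); substituting t = 0 gives -36.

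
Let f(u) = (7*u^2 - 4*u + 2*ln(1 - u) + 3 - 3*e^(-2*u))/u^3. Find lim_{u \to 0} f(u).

10/3

Substitution gives 0/0 (the numerator vanishes to order 3).
Expand each term to order u^3: the coefficient of u^3 in -3·e^(-2u) is 4 and in 2·ln(1 - u) is -2/3.
Lower-order terms cancel with the polynomial part, so the numerator is (10/3)·u^3 + o(u^3), and the limit is (10/3)/(1) = 10/3.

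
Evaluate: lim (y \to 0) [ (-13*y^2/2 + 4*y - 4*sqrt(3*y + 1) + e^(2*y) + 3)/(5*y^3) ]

Substitution gives 0/0; apply L'Hôpital's rule 3 times.
After differentiating numerator and denominator 3 times the quotient is (8*e^(2*y) - 81/(2*(3*y + 1)^(5/2)))/(30); at y = 0 this is -13/12.

-13/12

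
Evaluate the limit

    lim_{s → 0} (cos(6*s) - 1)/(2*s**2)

-9

Direct substitution gives 0/0.
Apply L'Hôpital: lim (-6*sin(6*s))/(4*s), still 0/0.
After 2 applications of L'Hôpital's rule the quotient is (-36*cos(6*s))/(4); substituting s = 0 gives -9.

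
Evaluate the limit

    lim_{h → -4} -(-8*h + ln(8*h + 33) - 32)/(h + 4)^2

32

Direct substitution gives 0/0.
Apply L'Hôpital: lim (-8 + 8/(8*h + 33))/(-2*h - 8), still 0/0.
After 2 applications of L'Hôpital's rule the quotient is (-64/(8*h + 33)^2)/(-2); substituting h = -4 gives 32.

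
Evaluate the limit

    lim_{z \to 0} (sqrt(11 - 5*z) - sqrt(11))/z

-5*√(11)/22

A 0/0 form; rationalise with √(11 - 5z) + √11. This collapses the numerator to -5z, leaving -5/(√(11 - 5z) + √11) → -5/(2√11) = -5*√(11)/22.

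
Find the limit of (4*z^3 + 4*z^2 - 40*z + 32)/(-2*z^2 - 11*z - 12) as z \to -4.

24

Since z = -4 makes numerator and denominator zero, (z + 4) divides both.
Cancelling it gives (4*z^2 - 12*z + 8)/(-2*z - 3); now plug in z = -4 to get 24.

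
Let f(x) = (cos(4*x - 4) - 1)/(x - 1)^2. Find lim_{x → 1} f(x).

Direct substitution gives 0/0.
Apply L'Hôpital: lim (-4*sin(4*x - 4))/(2*x - 2), still 0/0.
After 2 applications of L'Hôpital's rule the quotient is (-16*cos(4*x - 4))/(2); substituting x = 1 gives -8.

-8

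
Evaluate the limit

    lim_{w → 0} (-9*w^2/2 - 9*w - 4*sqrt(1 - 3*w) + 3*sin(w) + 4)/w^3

25/4

Substitution gives 0/0; apply L'Hôpital's rule 3 times.
After differentiating numerator and denominator 3 times the quotient is (-3*cos(w) + 81/(2*(1 - 3*w)^(5/2)))/(6); at w = 0 this is 25/4.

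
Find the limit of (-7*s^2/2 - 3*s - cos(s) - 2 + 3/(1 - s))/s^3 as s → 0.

3

Substitution gives 0/0; apply L'Hôpital's rule 3 times.
After differentiating numerator and denominator 3 times the quotient is (-sin(s) + 18/(s - 1)^4)/(6); at s = 0 this is 3.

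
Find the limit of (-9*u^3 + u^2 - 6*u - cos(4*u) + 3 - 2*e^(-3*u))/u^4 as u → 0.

-209/12

Substitution gives 0/0 (the numerator vanishes to order 4).
Expand each term to order u^4: the coefficient of u^4 in −cos(4u) is -32/3 and in -2·e^(-3u) is -27/4.
Lower-order terms cancel with the polynomial part, so the numerator is (-209/12)·u^4 + o(u^4), and the limit is (-209/12)/(1) = -209/12.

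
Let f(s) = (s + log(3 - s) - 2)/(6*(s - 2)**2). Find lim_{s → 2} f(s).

-1/12

Direct substitution gives 0/0.
Apply L'Hôpital: lim (1 - 1/(3 - s))/(12*s - 24), still 0/0.
After 2 applications of L'Hôpital's rule the quotient is (-1/(3 - s)^2)/(12); substituting s = 2 gives -1/12.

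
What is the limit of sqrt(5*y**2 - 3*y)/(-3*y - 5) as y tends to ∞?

-√(5)/3

For large |y|, √(5*y^2 - 3*y) ≈ √5·|y| and the denominator ≈ -3y.
Since y → +∞, |y| = y, giving √5/(-3) = -√(5)/3.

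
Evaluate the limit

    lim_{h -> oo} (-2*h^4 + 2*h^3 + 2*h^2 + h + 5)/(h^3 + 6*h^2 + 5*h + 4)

The numerator has higher degree (4 > 3); the quotient behaves like (-2/(1))·h^1 for large |h|.
As h → +∞ this diverges to -∞.

-∞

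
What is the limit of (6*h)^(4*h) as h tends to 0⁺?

1

Base → 0⁺ and exponent → 0⁺: a 0^0 form.
Take logs: 4h·ln(6h). This is 0·(−∞); rewriting as ln(6h)/(1/(4h)) and applying L'Hôpital gives 0.
Hence the limit is e^0 = 1.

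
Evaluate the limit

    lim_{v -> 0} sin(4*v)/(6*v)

Substitution gives 0/0.
Write it as (4/6)·sin(4v)/(4v); since sin(u)/u → 1, the limit is 2/3.

2/3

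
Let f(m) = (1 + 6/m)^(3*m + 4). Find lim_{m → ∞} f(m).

Write it as [(1 + 6/m)^m]^(3) · (1 + 6/m)^(4). The bracketed term tends to e^(6) and the second factor to 1, so the limit is e^(18).

e^(18)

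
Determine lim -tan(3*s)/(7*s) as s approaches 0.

Substitution gives 0/0.
Since tan(u)/u → 1 as u → 0, tan(3s)/(3s) → 1 and the limit is 3/(-7) = -3/7.

-3/7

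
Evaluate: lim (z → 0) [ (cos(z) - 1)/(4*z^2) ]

Direct substitution gives 0/0.
Apply L'Hôpital: lim (-sin(z))/(8*z), still 0/0.
After 2 applications of L'Hôpital's rule the quotient is (-cos(z))/(8); substituting z = 0 gives -1/8.

-1/8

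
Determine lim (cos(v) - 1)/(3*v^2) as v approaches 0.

Direct substitution gives 0/0.
Apply L'Hôpital: lim (-sin(v))/(6*v), still 0/0.
After 2 applications of L'Hôpital's rule the quotient is (-cos(v))/(6); substituting v = 0 gives -1/6.

-1/6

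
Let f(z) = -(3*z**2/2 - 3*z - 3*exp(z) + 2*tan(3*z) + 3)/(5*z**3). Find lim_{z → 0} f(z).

-7/2

Substitution gives 0/0 (the numerator vanishes to order 3).
Expand each term to order z^3: the coefficient of z^3 in 2·tan(3z) is 18 and in -3·e^(z) is -1/2.
Lower-order terms cancel with the polynomial part, so the numerator is (35/2)·z^3 + o(z^3), and the limit is (35/2)/(-5) = -7/2.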